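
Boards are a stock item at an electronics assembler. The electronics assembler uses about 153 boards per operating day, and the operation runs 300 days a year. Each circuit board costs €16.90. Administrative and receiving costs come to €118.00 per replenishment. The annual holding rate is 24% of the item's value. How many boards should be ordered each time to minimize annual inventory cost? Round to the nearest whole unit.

Annual demand D = 153 × 300 = 45,900.
Holding cost H = 0.24 × €16.90 = €4.0560 per unit per year.
EOQ = √(2DS / H) = √(2 × 45,900 × 118 / 4.056).
= √(10,832,400 / 4.056) = √2,670,710.0592 ≈ 1634.231.

Q* ≈ 1,634 boards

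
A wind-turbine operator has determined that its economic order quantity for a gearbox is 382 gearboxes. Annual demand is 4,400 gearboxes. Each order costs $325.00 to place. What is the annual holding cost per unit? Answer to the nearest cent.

H ≈ $19.60

Squaring Q* = √(2DS/H) gives Q*² = 2DS/H.
From Q* = √(2DS/H): H = 2DS / Q*² = 2 × 4,400 × 325 / 382² = 19.5992.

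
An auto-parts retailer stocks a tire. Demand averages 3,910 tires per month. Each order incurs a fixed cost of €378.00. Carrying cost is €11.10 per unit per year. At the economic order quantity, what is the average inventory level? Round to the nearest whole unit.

Average inventory ≈ 894 tires

Annual demand D = 3,910 × 12 = 46,920.
EOQ = √(2DS/H) = √(2 × 46,920 × 378 / 11.1) ≈ 1787.63.
Average inventory = Q*/2 ≈ 1787.63 / 2 = 893.817.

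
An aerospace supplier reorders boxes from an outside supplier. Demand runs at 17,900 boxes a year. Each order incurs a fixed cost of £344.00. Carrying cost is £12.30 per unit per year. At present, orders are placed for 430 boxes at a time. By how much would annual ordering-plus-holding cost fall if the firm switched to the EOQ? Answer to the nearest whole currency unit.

EOQ = √(2DS/H) = √(2 × 17,900 × 344 / 12.3) ≈ 1000.62.
Cost at Q* = (D/Q*)S + (Q*/2)H = √(2DSH) ≈ £12,307.60.
Cost at Q = 430: (17,900/430)×344 + (430/2)×12.3 = £14,320.00 + £2,644.50 = £16,964.50.
Excess = £16,964.50 − £12,307.60 = £4,656.90.

Extra cost ≈ £4,657 per year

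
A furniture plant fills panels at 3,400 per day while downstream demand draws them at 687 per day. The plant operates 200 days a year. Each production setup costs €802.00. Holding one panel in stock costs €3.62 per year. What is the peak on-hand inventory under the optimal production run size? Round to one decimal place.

Annual demand D = 687 × 200 = 137,400.
Production build-up factor (1 − d/p) = 1 − 687/3,400 = 0.7979.
Q* = √(2DS / (H(1 − d/p))) = √(2 × 137,400 × 802 / (3.62 × 0.7979)).
= √(220,389,600 / 2.8885) ≈ 8734.858.
Maximum inventory = Q*(1 − d/p) = 8734.858 × 0.7979 ≈ 6969.902.

I_max ≈ 6,969.9 panels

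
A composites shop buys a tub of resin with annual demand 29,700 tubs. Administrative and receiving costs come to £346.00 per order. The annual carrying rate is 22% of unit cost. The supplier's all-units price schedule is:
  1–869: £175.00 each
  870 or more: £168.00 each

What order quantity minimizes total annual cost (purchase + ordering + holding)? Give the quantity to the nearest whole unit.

Holding cost per unit per year at price C is H = 0.22·C.
Evaluate total cost at each tier's feasible EOQ or, if the EOQ is below the tier, at the tier's minimum quantity.
EOQ at £175.00 = 730.6 (feasible in tier 1): TC = 29,700×£175.00 + (29,700/730.6)×346 + (730.6/2)×0.22×£175.00 = £5,225,629.48.
EOQ at £168.00 = 745.7 < 870, so use break Q=870: TC = 29,700×£168.00 + (29,700/870.0)×346 + (870.0/2)×0.22×£168.00 = £5,017,489.32.
Lowest total cost is £5,017,489.32 at Q = 870.0.

Q* ≈ 870 tubs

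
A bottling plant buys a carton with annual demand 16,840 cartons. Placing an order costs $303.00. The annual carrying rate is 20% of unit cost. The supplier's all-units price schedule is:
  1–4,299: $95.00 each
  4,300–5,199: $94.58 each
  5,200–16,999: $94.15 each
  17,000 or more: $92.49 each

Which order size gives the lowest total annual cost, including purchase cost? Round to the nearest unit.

Q* ≈ 733 cartons

Holding cost per unit per year at price C is H = 0.20·C.
Evaluate total cost at each tier's feasible EOQ or, if the EOQ is below the tier, at the tier's minimum quantity.
EOQ at $95.00 = 732.9 (feasible in tier 1): TC = 16,840×$95.00 + (16,840/732.9)×303 + (732.9/2)×0.20×$95.00 = $1,613,724.65.
EOQ at $94.58 = 734.5 < 4300, so use break Q=4300: TC = 16,840×$94.58 + (16,840/4300.0)×303 + (4300.0/2)×0.20×$94.58 = $1,634,583.23.
EOQ at $94.15 = 736.2 < 5200, so use break Q=5200: TC = 16,840×$94.15 + (16,840/5200.0)×303 + (5200.0/2)×0.20×$94.15 = $1,635,425.25.
EOQ at $92.49 = 742.8 < 17000, so use break Q=17000: TC = 16,840×$92.49 + (16,840/17000.0)×303 + (17000.0/2)×0.20×$92.49 = $1,715,064.75.
Lowest total cost is $1,613,724.65 at Q = 732.9.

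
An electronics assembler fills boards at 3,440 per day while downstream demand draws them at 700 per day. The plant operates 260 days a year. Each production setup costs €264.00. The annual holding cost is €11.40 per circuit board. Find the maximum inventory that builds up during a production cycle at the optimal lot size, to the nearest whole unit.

Annual demand D = 700 × 260 = 182,000.
Production build-up factor (1 − d/p) = 1 − 700/3,440 = 0.7965.
Q* = √(2DS / (H(1 − d/p))) = √(2 × 182,000 × 264 / (11.4 × 0.7965)).
= √(96,096,000 / 9.0802) ≈ 3253.151.
Maximum inventory = Q*(1 − d/p) = 3253.151 × 0.7965 ≈ 2591.172.

I_max ≈ 2,591 boards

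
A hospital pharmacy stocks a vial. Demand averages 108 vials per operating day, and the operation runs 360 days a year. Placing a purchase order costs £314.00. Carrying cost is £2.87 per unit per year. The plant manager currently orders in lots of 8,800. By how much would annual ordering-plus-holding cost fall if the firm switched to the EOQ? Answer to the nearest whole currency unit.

Annual demand D = 108 × 360 = 38,880.
EOQ = √(2DS/H) = √(2 × 38,880 × 314 / 2.87) ≈ 2916.77.
Cost at Q* = (D/Q*)S + (Q*/2)H = √(2DSH) ≈ £8,371.13.
Cost at Q = 8,800: (38,880/8,800)×314 + (8,800/2)×2.87 = £1,387.31 + £12,628.00 = £14,015.31.
Excess = £14,015.31 − £8,371.13 = £5,644.18.

Extra cost ≈ £5,644 per year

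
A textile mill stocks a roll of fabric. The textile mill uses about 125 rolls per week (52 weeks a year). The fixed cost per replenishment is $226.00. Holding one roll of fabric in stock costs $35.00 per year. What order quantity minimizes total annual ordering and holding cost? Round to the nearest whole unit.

Q* ≈ 290 rolls

Annual demand D = 125 × 52 = 6,500.
EOQ = √(2DS / H) = √(2 × 6,500 × 226 / 35).
= √(2,938,000 / 35) = √83,942.8571 ≈ 289.729.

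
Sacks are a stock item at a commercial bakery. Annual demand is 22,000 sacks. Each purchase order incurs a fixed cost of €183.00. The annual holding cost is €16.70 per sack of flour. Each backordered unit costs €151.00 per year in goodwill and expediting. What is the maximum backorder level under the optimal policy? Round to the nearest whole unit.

S* ≈ 73 sacks

With planned backorders, Q* = √(2DS/H) · √((H+B)/B).
√(2DS/H) = √(2 × 22,000 × 183 / 16.7) = 694.374.
√((H+B)/B) = √((16.7+151)/151) = 1.0538.
Q* ≈ 731.765.
S* = Q* · H/(H+B) = 731.765 × 16.7/167.7 ≈ 72.871.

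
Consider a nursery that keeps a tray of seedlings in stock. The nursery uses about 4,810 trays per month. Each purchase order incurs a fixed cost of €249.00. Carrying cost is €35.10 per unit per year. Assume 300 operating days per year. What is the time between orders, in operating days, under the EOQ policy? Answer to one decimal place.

Annual demand D = 4,810 × 12 = 57,720.
The optimal lot size = √(2DS/H) = √(2 × 57,720 × 249 / 35.1) ≈ 904.95.
Cycle time = Q*/D × 300 = 904.95 / 57,720 × 300 ≈ 4.703 days.

T ≈ 4.7 days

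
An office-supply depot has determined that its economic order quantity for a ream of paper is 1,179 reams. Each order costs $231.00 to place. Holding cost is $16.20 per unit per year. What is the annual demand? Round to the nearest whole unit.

D ≈ 48,742 reams per year

Invert the EOQ relation Q*² = 2DS/H.
From Q* = √(2DS/H): D = Q*²H / (2S) = 1,179² × 16.2 / (2 × 231) = 48741.697.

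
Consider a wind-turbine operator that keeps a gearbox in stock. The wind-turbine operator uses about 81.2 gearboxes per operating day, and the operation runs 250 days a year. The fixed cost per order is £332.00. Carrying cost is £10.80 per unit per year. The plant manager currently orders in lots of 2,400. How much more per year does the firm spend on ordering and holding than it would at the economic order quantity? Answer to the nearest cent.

Extra cost ≈ £3,702.71 per year

Annual demand D = 81.2 × 250 = 20,300.
EOQ = √(2DS/H) = √(2 × 20,300 × 332 / 10.8) ≈ 1117.17.
Cost at Q* = (D/Q*)S + (Q*/2)H = √(2DSH) ≈ £12,065.46.
Cost at Q = 2,400: (20,300/2,400)×332 + (2,400/2)×10.8 = £2,808.17 + £12,960.00 = £15,768.17.
Excess = £15,768.17 − £12,065.46 = £3,702.71.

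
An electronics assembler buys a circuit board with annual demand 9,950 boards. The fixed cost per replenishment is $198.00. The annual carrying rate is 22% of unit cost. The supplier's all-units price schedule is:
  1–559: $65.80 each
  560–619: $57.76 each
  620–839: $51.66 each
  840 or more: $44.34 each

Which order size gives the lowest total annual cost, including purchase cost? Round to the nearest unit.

Holding cost per unit per year at price C is H = 0.22·C.
Evaluate total cost at each tier's feasible EOQ or, if the EOQ is below the tier, at the tier's minimum quantity.
EOQ at $65.80 = 521.7 (feasible in tier 1): TC = 9,950×$65.80 + (9,950/521.7)×198 + (521.7/2)×0.22×$65.80 = $662,262.37.
EOQ at $57.76 = 556.8 < 560, so use break Q=560: TC = 9,950×$57.76 + (9,950/560.0)×198 + (560.0/2)×0.22×$57.76 = $581,788.05.
EOQ at $51.66 = 588.8 < 620, so use break Q=620: TC = 9,950×$51.66 + (9,950/620.0)×198 + (620.0/2)×0.22×$51.66 = $520,717.79.
EOQ at $44.34 = 635.6 < 840, so use break Q=840: TC = 9,950×$44.34 + (9,950/840.0)×198 + (840.0/2)×0.22×$44.34 = $447,625.37.
Lowest total cost is $447,625.37 at Q = 840.0.

Q* ≈ 840 boards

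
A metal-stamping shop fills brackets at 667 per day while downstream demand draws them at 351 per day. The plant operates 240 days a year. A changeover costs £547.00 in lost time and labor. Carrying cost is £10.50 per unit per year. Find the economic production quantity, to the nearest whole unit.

Q* ≈ 4,304 brackets

Annual demand D = 351 × 240 = 84,240.
Production build-up factor (1 − d/p) = 1 − 351/667 = 0.4738.
Q* = √(2DS / (H(1 − d/p))) = √(2 × 84,240 × 547 / (10.5 × 0.4738)).
= √(92,158,560 / 4.9745) ≈ 4304.201.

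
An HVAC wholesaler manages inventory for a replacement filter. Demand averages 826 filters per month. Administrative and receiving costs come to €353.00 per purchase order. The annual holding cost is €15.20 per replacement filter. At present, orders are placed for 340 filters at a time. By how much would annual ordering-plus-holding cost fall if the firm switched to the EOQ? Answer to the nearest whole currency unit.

Extra cost ≈ €2,562 per year

Annual demand D = 826 × 12 = 9,912.
EOQ = √(2DS/H) = √(2 × 9,912 × 353 / 15.2) ≈ 678.52.
Cost at Q* = (D/Q*)S + (Q*/2)H = √(2DSH) ≈ €10,313.47.
Cost at Q = 340: (9,912/340)×353 + (340/2)×15.2 = €10,290.99 + €2,584.00 = €12,874.99.
Excess = €12,874.99 − €10,313.47 = €2,561.52.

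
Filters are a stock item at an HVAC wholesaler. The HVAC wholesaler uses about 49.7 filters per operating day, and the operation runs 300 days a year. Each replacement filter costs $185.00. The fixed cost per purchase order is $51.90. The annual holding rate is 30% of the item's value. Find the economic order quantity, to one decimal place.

Q* ≈ 167.0 filters

Annual demand D = 49.7 × 300 = 14,910.
Holding cost H = 0.30 × $185.00 = $55.5000 per unit per year.
EOQ = √(2DS / H) = √(2 × 14,910 × 51.9 / 55.5).
= √(1,547,658 / 55.5) = √27,885.7297 ≈ 166.990.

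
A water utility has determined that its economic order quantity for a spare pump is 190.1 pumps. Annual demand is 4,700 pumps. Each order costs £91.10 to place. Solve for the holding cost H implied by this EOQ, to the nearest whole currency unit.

Squaring Q* = √(2DS/H) gives Q*² = 2DS/H.
From Q* = √(2DS/H): H = 2DS / Q*² = 2 × 4,700 × 91.1 / 190.1² = 23.6964.

H ≈ £24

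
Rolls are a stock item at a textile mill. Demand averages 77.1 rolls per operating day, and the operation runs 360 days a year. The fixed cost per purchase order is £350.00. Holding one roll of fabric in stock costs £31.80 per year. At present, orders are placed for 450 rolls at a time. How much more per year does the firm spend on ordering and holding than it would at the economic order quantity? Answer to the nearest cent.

Extra cost ≈ £3,886.44 per year

Annual demand D = 77.1 × 360 = 27,756.
EOQ = √(2DS/H) = √(2 × 27,756 × 350 / 31.8) ≈ 781.65.
Cost at Q* = (D/Q*)S + (Q*/2)H = √(2DSH) ≈ £24,856.56.
Cost at Q = 450: (27,756/450)×350 + (450/2)×31.8 = £21,588.00 + £7,155.00 = £28,743.00.
Excess = £28,743.00 − £24,856.56 = £3,886.44.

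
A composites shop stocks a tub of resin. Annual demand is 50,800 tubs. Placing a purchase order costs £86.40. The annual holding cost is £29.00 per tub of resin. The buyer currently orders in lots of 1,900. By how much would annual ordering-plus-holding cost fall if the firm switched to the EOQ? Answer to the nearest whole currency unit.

Extra cost ≈ £13,905 per year

EOQ = √(2DS/H) = √(2 × 50,800 × 86.4 / 29) ≈ 550.18.
Cost at Q* = (D/Q*)S + (Q*/2)H = √(2DSH) ≈ £15,955.22.
Cost at Q = 1,900: (50,800/1,900)×86.4 + (1,900/2)×29 = £2,310.06 + £27,550.00 = £29,860.06.
Excess = £29,860.06 − £15,955.22 = £13,904.85.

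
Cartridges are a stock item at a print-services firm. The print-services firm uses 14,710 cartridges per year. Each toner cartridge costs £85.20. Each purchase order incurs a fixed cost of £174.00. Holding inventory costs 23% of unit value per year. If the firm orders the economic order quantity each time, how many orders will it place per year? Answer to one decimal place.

Holding cost H = 0.23 × £85.20 = £19.5960 per unit per year.
The optimal lot size = √(2DS/H) = √(2 × 14,710 × 174 / 19.596) ≈ 511.11.
Orders per year = D / Q* = 14,710 / 511.11 ≈ 28.781.

N ≈ 28.8 orders per year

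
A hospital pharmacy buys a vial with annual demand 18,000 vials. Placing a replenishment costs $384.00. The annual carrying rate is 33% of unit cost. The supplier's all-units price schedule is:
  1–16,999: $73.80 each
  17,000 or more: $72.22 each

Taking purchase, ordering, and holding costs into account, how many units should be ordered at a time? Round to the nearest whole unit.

Q* ≈ 753 vials

Holding cost per unit per year at price C is H = 0.33·C.
Evaluate total cost at each tier's feasible EOQ or, if the EOQ is below the tier, at the tier's minimum quantity.
EOQ at $73.80 = 753.4 (feasible in tier 1): TC = 18,000×$73.80 + (18,000/753.4)×384 + (753.4/2)×0.33×$73.80 = $1,346,748.56.
EOQ at $72.22 = 761.6 < 17000, so use break Q=17000: TC = 18,000×$72.22 + (18,000/17000.0)×384 + (17000.0/2)×0.33×$72.22 = $1,502,943.69.
Lowest total cost is $1,346,748.56 at Q = 753.4.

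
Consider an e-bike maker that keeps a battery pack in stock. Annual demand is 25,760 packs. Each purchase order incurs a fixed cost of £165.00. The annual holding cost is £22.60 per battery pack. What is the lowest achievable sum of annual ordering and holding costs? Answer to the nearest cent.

Q* = √(2DS/H) = √(2 × 25,760 × 165 / 22.6) ≈ 613.30.
At Q*, ordering cost (D/Q*)S equals holding cost (Q*/2)H, each = √(DSH/2).
Minimum total = √(2DSH) = √(2 × 25,760 × 165 × 22.6) ≈ 13860.667.

TC* ≈ £13,860.67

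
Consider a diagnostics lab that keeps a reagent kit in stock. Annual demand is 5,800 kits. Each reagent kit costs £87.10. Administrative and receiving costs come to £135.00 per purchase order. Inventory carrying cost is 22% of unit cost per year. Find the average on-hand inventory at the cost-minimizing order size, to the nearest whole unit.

Holding cost H = 0.22 × £87.10 = £19.1620 per unit per year.
EOQ = √(2DS/H) = √(2 × 5,800 × 135 / 19.162) ≈ 285.87.
Average inventory = Q*/2 ≈ 285.87 / 2 = 142.937.

Average inventory ≈ 143 kits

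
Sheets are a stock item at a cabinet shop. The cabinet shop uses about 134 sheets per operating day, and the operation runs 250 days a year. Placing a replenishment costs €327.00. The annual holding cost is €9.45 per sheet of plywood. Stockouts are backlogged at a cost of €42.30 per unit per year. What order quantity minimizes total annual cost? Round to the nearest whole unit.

Annual demand D = 134 × 250 = 33,500.
With planned backorders, Q* = √(2DS/H) · √((H+B)/B).
√(2DS/H) = √(2 × 33,500 × 327 / 9.45) = 1522.633.
√((H+B)/B) = √((9.45+42.3)/42.3) = 1.1061.
Q* ≈ 1684.148.

Q* ≈ 1,684 sheets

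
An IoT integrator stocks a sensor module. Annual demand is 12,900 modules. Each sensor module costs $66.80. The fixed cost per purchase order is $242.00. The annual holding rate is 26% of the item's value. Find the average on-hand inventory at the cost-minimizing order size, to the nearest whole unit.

Average inventory ≈ 300 modules

Holding cost H = 0.26 × $66.80 = $17.3680 per unit per year.
Q* = √(2DS/H) = √(2 × 12,900 × 242 / 17.368) ≈ 599.57.
Average inventory = Q*/2 ≈ 599.57 / 2 = 299.787.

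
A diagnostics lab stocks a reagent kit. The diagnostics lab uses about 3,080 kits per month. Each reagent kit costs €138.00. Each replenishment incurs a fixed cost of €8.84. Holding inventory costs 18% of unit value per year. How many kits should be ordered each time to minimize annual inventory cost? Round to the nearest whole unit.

Annual demand D = 3,080 × 12 = 36,960.
Holding cost H = 0.18 × €138.00 = €24.8400 per unit per year.
EOQ = √(2DS / H) = √(2 × 36,960 × 8.84 / 24.84).
= √(653,452.8 / 24.84) = √26,306.4734 ≈ 162.193.

Q* ≈ 162 kits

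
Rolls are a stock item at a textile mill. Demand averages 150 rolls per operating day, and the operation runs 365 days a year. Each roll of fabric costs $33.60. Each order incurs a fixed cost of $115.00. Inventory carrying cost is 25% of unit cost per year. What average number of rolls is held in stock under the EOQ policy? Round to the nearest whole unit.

Annual demand D = 150 × 365 = 54,750.
Holding cost H = 0.25 × $33.60 = $8.4000 per unit per year.
The optimal lot size = √(2DS/H) = √(2 × 54,750 × 115 / 8.4) ≈ 1224.38.
Average inventory = Q*/2 ≈ 1224.38 / 2 = 612.190.

Average inventory ≈ 612 rolls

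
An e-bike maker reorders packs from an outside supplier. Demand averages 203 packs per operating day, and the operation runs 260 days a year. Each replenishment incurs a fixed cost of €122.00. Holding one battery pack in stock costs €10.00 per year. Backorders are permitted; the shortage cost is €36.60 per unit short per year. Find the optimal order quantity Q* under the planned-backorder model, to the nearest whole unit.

Annual demand D = 203 × 260 = 52,780.
With planned backorders, Q* = √(2DS/H) · √((H+B)/B).
√(2DS/H) = √(2 × 52,780 × 122 / 10) = 1134.827.
√((H+B)/B) = √((10+36.6)/36.6) = 1.1284.
Q* ≈ 1280.507.

Q* ≈ 1,281 packs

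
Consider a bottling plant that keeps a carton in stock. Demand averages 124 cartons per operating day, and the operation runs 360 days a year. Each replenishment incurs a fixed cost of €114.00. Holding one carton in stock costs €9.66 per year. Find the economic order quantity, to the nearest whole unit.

Q* ≈ 1,026 cartons

Annual demand D = 124 × 360 = 44,640.
EOQ = √(2DS / H) = √(2 × 44,640 × 114 / 9.66).
= √(10,177,920 / 9.66) = √1,053,614.9068 ≈ 1026.457.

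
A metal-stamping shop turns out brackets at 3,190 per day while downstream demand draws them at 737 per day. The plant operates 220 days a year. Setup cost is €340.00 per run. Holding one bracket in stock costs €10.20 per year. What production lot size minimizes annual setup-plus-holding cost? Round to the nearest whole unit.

Q* ≈ 3,749 brackets

Annual demand D = 737 × 220 = 162,140.
Production build-up factor (1 − d/p) = 1 − 737/3,190 = 0.7690.
Q* = √(2DS / (H(1 − d/p))) = √(2 × 162,140 × 340 / (10.2 × 0.7690)).
= √(110,255,200 / 7.8434) ≈ 3749.264.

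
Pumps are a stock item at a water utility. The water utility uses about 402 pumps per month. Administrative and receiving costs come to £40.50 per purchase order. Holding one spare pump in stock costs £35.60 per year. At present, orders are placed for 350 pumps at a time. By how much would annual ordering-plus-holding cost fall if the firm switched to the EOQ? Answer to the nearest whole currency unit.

Annual demand D = 402 × 12 = 4,824.
EOQ = √(2DS/H) = √(2 × 4,824 × 40.5 / 35.6) ≈ 104.77.
Cost at Q* = (D/Q*)S + (Q*/2)H = √(2DSH) ≈ £3,729.68.
Cost at Q = 350: (4,824/350)×40.5 + (350/2)×35.6 = £558.21 + £6,230.00 = £6,788.21.
Excess = £6,788.21 − £3,729.68 = £3,058.53.

Extra cost ≈ £3,059 per year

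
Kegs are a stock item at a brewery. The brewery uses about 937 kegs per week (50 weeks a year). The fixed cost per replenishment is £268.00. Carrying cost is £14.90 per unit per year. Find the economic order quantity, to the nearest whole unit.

Q* ≈ 1,298 kegs

Annual demand D = 937 × 50 = 46,850.
EOQ = √(2DS / H) = √(2 × 46,850 × 268 / 14.9).
= √(25,111,600 / 14.9) = √1,685,342.2819 ≈ 1298.207.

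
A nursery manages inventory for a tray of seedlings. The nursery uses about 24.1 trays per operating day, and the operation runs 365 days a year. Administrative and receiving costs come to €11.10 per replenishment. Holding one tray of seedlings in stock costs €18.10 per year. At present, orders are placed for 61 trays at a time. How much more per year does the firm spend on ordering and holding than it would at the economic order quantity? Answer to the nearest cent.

Extra cost ≈ €272.67 per year

Annual demand D = 24.1 × 365 = 8,796.5.
EOQ = √(2DS/H) = √(2 × 8,796.5 × 11.1 / 18.1) ≈ 103.87.
Cost at Q* = (D/Q*)S + (Q*/2)H = √(2DSH) ≈ €1,880.06.
Cost at Q = 61: (8,796.5/61)×11.1 + (61/2)×18.1 = €1,600.67 + €552.05 = €2,152.72.
Excess = €2,152.72 − €1,880.06 = €272.67.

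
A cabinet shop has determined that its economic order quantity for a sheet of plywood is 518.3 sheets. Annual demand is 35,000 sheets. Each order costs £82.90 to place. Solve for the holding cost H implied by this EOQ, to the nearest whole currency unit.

Squaring Q* = √(2DS/H) gives Q*² = 2DS/H.
From Q* = √(2DS/H): H = 2DS / Q*² = 2 × 35,000 × 82.9 / 518.3² = 21.6018.

H ≈ £22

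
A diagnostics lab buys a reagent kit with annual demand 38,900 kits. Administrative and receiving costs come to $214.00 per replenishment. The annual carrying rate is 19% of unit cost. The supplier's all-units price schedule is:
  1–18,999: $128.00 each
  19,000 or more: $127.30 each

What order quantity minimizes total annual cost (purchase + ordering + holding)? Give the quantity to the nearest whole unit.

Holding cost per unit per year at price C is H = 0.19·C.
Candidates are each tier's EOQ (if it falls in that tier) and each price-break quantity.
EOQ at $128.00 = 827.4 (feasible in tier 1): TC = 38,900×$128.00 + (38,900/827.4)×214 + (827.4/2)×0.19×$128.00 = $4,999,322.34.
EOQ at $127.30 = 829.7 < 19000, so use break Q=19000: TC = 38,900×$127.30 + (38,900/19000.0)×214 + (19000.0/2)×0.19×$127.30 = $5,182,184.64.
Lowest total cost is $4,999,322.34 at Q = 827.4.

Q* ≈ 827 kits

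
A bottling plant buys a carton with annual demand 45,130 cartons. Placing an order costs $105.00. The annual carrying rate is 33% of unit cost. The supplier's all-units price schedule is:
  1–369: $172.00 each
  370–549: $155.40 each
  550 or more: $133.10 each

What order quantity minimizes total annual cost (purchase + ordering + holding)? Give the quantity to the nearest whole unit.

Holding cost per unit per year at price C is H = 0.33·C.
For each price level, check whether its EOQ is feasible; otherwise the best quantity at that price is the breakpoint.
Tier 1 ($172.00): EOQ = 408.6 exceeds tier's upper bound 369, so this tier is dominated.
EOQ at $155.40 = 429.9 (feasible in tier 2): TC = 45,130×$155.40 + (45,130/429.9)×105 + (429.9/2)×0.33×$155.40 = $7,035,247.75.
EOQ at $133.10 = 464.5 < 550, so use break Q=550: TC = 45,130×$133.10 + (45,130/550.0)×105 + (550.0/2)×0.33×$133.10 = $6,027,497.55.
Lowest total cost is $6,027,497.55 at Q = 550.0.

Q* ≈ 550 cartons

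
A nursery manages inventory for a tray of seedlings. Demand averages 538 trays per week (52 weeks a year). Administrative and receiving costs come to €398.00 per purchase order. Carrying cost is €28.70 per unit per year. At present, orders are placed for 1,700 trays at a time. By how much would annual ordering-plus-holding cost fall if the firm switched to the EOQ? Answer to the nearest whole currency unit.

Annual demand D = 538 × 52 = 27,976.
EOQ = √(2DS/H) = √(2 × 27,976 × 398 / 28.7) ≈ 880.86.
Cost at Q* = (D/Q*)S + (Q*/2)H = √(2DSH) ≈ €25,280.77.
Cost at Q = 1,700: (27,976/1,700)×398 + (1,700/2)×28.7 = €6,549.68 + €24,395.00 = €30,944.68.
Excess = €30,944.68 − €25,280.77 = €5,663.91.

Extra cost ≈ €5,664 per year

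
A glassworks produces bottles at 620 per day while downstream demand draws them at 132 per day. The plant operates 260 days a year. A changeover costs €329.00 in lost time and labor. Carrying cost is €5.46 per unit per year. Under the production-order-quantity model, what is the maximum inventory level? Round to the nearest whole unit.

Annual demand D = 132 × 260 = 34,320.
Production build-up factor (1 − d/p) = 1 − 132/620 = 0.7871.
Q* = √(2DS / (H(1 − d/p))) = √(2 × 34,320 × 329 / (5.46 × 0.7871)).
= √(22,582,560 / 4.2975) ≈ 2292.325.
Maximum inventory = Q*(1 − d/p) = 2292.325 × 0.7871 ≈ 1804.282.

I_max ≈ 1,804 bottles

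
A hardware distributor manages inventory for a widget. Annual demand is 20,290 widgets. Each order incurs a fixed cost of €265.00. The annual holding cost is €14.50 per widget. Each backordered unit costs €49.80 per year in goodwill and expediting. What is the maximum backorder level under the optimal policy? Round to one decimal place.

With planned backorders, Q* = √(2DS/H) · √((H+B)/B).
√(2DS/H) = √(2 × 20,290 × 265 / 14.5) = 861.182.
√((H+B)/B) = √((14.5+49.8)/49.8) = 1.1363.
Q* ≈ 978.556.
S* = Q* · H/(H+B) = 978.556 × 14.5/64.3 ≈ 220.670.

S* ≈ 220.7 widgets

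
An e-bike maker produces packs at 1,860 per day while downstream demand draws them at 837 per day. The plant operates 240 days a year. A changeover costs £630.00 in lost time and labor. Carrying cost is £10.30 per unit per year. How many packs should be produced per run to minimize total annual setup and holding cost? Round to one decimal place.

Annual demand D = 837 × 240 = 200,880.
Production build-up factor (1 − d/p) = 1 − 837/1,860 = 0.5500.
Q* = √(2DS / (H(1 − d/p))) = √(2 × 200,880 × 630 / (10.3 × 0.5500)).
= √(253,108,800 / 5.665) ≈ 6684.265.

Q* ≈ 6,684.3 packs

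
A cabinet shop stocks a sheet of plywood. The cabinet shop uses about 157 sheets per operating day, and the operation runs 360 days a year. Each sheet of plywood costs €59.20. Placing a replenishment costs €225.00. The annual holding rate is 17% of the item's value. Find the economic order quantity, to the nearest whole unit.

Annual demand D = 157 × 360 = 56,520.
Holding cost H = 0.17 × €59.20 = €10.0640 per unit per year.
EOQ = √(2DS / H) = √(2 × 56,520 × 225 / 10.064).
= √(25,434,000 / 10.064) = √2,527,225.7552 ≈ 1589.725.

Q* ≈ 1,590 sheets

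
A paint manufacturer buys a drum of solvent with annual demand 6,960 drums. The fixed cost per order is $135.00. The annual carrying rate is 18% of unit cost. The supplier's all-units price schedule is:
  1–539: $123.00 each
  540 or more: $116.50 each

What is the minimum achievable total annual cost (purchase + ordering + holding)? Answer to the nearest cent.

Holding cost per unit per year at price C is H = 0.18·C.
Candidates are each tier's EOQ (if it falls in that tier) and each price-break quantity.
EOQ at $123.00 = 291.3 (feasible in tier 1): TC = 6,960×$123.00 + (6,960/291.3)×135 + (291.3/2)×0.18×$123.00 = $862,530.23.
EOQ at $116.50 = 299.4 < 540, so use break Q=540: TC = 6,960×$116.50 + (6,960/540.0)×135 + (540.0/2)×0.18×$116.50 = $818,241.90.
Lowest total cost among the candidates is at Q = 540.0.

TC* ≈ $818,241.90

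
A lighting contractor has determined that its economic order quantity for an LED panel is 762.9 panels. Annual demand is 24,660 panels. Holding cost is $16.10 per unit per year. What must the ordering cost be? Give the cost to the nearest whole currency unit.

S ≈ $190

Squaring Q* = √(2DS/H) gives Q*² = 2DS/H.
From Q* = √(2DS/H): S = Q*²H / (2D) = 762.9² × 16.1 / (2 × 24,660) = 189.9932.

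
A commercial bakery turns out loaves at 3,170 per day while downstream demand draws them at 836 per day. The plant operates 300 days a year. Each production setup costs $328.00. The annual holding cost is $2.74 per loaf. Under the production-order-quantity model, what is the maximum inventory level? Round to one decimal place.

Annual demand D = 836 × 300 = 250,800.
Production build-up factor (1 − d/p) = 1 − 836/3,170 = 0.7363.
Q* = √(2DS / (H(1 − d/p))) = √(2 × 250,800 × 328 / (2.74 × 0.7363)).
= √(164,524,800 / 2.0174) ≈ 9030.662.
Maximum inventory = Q*(1 − d/p) = 9030.662 × 0.7363 ≈ 6649.075.

I_max ≈ 6,649.1 loaves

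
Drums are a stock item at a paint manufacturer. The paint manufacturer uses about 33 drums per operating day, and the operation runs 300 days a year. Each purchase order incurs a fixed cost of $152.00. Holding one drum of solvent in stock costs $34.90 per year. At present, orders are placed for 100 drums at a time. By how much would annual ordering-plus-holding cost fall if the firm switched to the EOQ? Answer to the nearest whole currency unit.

Extra cost ≈ $6,544 per year

Annual demand D = 33 × 300 = 9,900.
EOQ = √(2DS/H) = √(2 × 9,900 × 152 / 34.9) ≈ 293.66.
Cost at Q* = (D/Q*)S + (Q*/2)H = √(2DSH) ≈ $10,248.66.
Cost at Q = 100: (9,900/100)×152 + (100/2)×34.9 = $15,048.00 + $1,745.00 = $16,793.00.
Excess = $16,793.00 − $10,248.66 = $6,544.34.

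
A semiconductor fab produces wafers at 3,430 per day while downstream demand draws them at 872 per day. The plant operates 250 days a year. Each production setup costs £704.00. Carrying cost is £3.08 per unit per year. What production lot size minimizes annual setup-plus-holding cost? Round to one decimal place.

Q* ≈ 11,559.8 wafers

Annual demand D = 872 × 250 = 218,000.
Production build-up factor (1 − d/p) = 1 − 872/3,430 = 0.7458.
Q* = √(2DS / (H(1 − d/p))) = √(2 × 218,000 × 704 / (3.08 × 0.7458)).
= √(306,944,000 / 2.297) ≈ 11559.818.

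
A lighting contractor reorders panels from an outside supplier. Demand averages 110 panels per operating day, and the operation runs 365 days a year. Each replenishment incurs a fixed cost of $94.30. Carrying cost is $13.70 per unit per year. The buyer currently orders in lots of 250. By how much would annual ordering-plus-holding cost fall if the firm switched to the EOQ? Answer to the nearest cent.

Extra cost ≈ $6,671.78 per year

Annual demand D = 110 × 365 = 40,150.
EOQ = √(2DS/H) = √(2 × 40,150 × 94.3 / 13.7) ≈ 743.45.
Cost at Q* = (D/Q*)S + (Q*/2)H = √(2DSH) ≈ $10,185.30.
Cost at Q = 250: (40,150/250)×94.3 + (250/2)×13.7 = $15,144.58 + $1,712.50 = $16,857.08.
Excess = $16,857.08 − $10,185.30 = $6,671.78.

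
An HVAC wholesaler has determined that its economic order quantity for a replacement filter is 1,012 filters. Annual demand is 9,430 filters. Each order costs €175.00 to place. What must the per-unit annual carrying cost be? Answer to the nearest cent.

The basic EOQ model gives Q* = √(2DS/H); rearrange for the unknown.
From Q* = √(2DS/H): H = 2DS / Q*² = 2 × 9,430 × 175 / 1,012² = 3.2227.

H ≈ €3.22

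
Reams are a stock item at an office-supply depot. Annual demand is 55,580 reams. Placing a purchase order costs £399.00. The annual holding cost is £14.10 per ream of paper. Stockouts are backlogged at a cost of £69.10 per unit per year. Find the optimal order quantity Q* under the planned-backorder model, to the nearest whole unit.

Q* ≈ 1,946 reams

With planned backorders, Q* = √(2DS/H) · √((H+B)/B).
√(2DS/H) = √(2 × 55,580 × 399 / 14.1) = 1773.582.
√((H+B)/B) = √((14.1+69.1)/69.1) = 1.0973.
Q* ≈ 1946.139.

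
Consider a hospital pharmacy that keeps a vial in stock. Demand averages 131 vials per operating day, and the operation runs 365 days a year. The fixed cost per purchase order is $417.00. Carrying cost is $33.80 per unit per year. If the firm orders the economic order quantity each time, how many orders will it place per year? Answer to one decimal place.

N ≈ 44.0 orders per year

Annual demand D = 131 × 365 = 47,815.
EOQ = √(2DS/H) = √(2 × 47,815 × 417 / 33.8) ≈ 1086.19.
Orders per year = D / Q* = 47,815 / 1086.19 ≈ 44.021.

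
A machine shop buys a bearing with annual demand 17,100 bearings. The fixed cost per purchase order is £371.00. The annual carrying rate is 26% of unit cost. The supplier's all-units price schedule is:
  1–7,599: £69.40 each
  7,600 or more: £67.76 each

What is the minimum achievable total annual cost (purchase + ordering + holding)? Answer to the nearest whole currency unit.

Holding cost per unit per year at price C is H = 0.26·C.
Candidates are each tier's EOQ (if it falls in that tier) and each price-break quantity.
EOQ at £69.40 = 838.6 (feasible in tier 1): TC = 17,100×£69.40 + (17,100/838.6)×371 + (838.6/2)×0.26×£69.40 = £1,201,870.96.
EOQ at £67.76 = 848.6 < 7600, so use break Q=7600: TC = 17,100×£67.76 + (17,100/7600.0)×371 + (7600.0/2)×0.26×£67.76 = £1,226,477.63.
Lowest total cost among the candidates is at Q = 838.6.

TC* ≈ £1,201,871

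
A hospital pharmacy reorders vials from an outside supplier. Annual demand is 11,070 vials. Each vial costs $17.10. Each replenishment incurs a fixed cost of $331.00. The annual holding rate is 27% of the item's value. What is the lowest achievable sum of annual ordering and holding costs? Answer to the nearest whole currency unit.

Holding cost H = 0.27 × $17.10 = $4.6170 per unit per year.
Q* = √(2DS/H) = √(2 × 11,070 × 331 / 4.617) ≈ 1259.86.
At the optimum the two cost components are equal, so total cost = 2·(Q*/2)H = Q*·H.
Minimum total = √(2DSH) = √(2 × 11,070 × 331 × 4.617) ≈ 5816.781.

TC* ≈ $5,817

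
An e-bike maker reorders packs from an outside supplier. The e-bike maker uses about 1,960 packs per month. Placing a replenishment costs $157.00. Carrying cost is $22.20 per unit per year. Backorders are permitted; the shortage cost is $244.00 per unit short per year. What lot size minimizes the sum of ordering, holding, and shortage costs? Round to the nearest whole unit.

Q* ≈ 602 packs

Annual demand D = 1,960 × 12 = 23,520.
With planned backorders, Q* = √(2DS/H) · √((H+B)/B).
√(2DS/H) = √(2 × 23,520 × 157 / 22.2) = 576.776.
√((H+B)/B) = √((22.2+244)/244) = 1.0445.
Q* ≈ 602.443.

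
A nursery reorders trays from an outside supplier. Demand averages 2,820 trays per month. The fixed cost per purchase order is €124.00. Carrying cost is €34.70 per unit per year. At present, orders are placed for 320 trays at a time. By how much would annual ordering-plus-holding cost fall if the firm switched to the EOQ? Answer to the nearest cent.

Annual demand D = 2,820 × 12 = 33,840.
EOQ = √(2DS/H) = √(2 × 33,840 × 124 / 34.7) ≈ 491.79.
Cost at Q* = (D/Q*)S + (Q*/2)H = √(2DSH) ≈ €17,064.98.
Cost at Q = 320: (33,840/320)×124 + (320/2)×34.7 = €13,113.00 + €5,552.00 = €18,665.00.
Excess = €18,665.00 − €17,064.98 = €1,600.02.

Extra cost ≈ €1,600.02 per year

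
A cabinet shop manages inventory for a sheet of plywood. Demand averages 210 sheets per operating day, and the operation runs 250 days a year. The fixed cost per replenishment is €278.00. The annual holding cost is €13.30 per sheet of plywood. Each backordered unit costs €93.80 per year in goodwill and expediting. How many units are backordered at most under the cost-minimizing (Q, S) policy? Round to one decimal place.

S* ≈ 196.6 sheets

Annual demand D = 210 × 250 = 52,500.
With planned backorders, Q* = √(2DS/H) · √((H+B)/B).
√(2DS/H) = √(2 × 52,500 × 278 / 13.3) = 1481.464.
√((H+B)/B) = √((13.3+93.8)/93.8) = 1.0685.
Q* ≈ 1583.013.
S* = Q* · H/(H+B) = 1583.013 × 13.3/107.1 ≈ 196.583.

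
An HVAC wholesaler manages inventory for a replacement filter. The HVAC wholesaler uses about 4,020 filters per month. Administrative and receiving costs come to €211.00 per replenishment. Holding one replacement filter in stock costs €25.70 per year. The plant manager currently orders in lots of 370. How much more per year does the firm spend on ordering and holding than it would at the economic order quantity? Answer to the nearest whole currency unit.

Extra cost ≈ €9,391 per year

Annual demand D = 4,020 × 12 = 48,240.
EOQ = √(2DS/H) = √(2 × 48,240 × 211 / 25.7) ≈ 890.01.
Cost at Q* = (D/Q*)S + (Q*/2)H = √(2DSH) ≈ €22,873.17.
Cost at Q = 370: (48,240/370)×211 + (370/2)×25.7 = €27,509.84 + €4,754.50 = €32,264.34.
Excess = €32,264.34 − €22,873.17 = €9,391.16.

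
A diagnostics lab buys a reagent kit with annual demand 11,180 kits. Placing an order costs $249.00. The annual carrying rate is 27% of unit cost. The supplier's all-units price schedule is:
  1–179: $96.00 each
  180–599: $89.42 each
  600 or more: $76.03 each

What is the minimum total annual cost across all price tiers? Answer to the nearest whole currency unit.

TC* ≈ $860,814

Holding cost per unit per year at price C is H = 0.27·C.
For each price level, check whether its EOQ is feasible; otherwise the best quantity at that price is the breakpoint.
Tier 1 ($96.00): EOQ = 463.5 exceeds tier's upper bound 179, so this tier is dominated.
EOQ at $89.42 = 480.2 (feasible in tier 2): TC = 11,180×$89.42 + (11,180/480.2)×249 + (480.2/2)×0.27×$89.42 = $1,011,309.64.
EOQ at $76.03 = 520.8 < 600, so use break Q=600: TC = 11,180×$76.03 + (11,180/600.0)×249 + (600.0/2)×0.27×$76.03 = $860,813.53.
Lowest total cost among the candidates is at Q = 600.0.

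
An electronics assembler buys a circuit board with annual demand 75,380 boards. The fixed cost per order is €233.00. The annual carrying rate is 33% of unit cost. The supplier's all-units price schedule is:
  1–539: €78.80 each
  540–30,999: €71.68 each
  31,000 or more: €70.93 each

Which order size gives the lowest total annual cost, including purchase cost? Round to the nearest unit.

Q* ≈ 1,219 boards

Holding cost per unit per year at price C is H = 0.33·C.
Evaluate total cost at each tier's feasible EOQ or, if the EOQ is below the tier, at the tier's minimum quantity.
Tier 1 (€78.80): EOQ = 1162.3 exceeds tier's upper bound 539, so this tier is dominated.
EOQ at €71.68 = 1218.6 (feasible in tier 2): TC = 75,380×€71.68 + (75,380/1218.6)×233 + (1218.6/2)×0.33×€71.68 = €5,432,063.91.
EOQ at €70.93 = 1225.0 < 31000, so use break Q=31000: TC = 75,380×€70.93 + (75,380/31000.0)×233 + (31000.0/2)×0.33×€70.93 = €5,710,076.92.
Lowest total cost is €5,432,063.91 at Q = 1218.6.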